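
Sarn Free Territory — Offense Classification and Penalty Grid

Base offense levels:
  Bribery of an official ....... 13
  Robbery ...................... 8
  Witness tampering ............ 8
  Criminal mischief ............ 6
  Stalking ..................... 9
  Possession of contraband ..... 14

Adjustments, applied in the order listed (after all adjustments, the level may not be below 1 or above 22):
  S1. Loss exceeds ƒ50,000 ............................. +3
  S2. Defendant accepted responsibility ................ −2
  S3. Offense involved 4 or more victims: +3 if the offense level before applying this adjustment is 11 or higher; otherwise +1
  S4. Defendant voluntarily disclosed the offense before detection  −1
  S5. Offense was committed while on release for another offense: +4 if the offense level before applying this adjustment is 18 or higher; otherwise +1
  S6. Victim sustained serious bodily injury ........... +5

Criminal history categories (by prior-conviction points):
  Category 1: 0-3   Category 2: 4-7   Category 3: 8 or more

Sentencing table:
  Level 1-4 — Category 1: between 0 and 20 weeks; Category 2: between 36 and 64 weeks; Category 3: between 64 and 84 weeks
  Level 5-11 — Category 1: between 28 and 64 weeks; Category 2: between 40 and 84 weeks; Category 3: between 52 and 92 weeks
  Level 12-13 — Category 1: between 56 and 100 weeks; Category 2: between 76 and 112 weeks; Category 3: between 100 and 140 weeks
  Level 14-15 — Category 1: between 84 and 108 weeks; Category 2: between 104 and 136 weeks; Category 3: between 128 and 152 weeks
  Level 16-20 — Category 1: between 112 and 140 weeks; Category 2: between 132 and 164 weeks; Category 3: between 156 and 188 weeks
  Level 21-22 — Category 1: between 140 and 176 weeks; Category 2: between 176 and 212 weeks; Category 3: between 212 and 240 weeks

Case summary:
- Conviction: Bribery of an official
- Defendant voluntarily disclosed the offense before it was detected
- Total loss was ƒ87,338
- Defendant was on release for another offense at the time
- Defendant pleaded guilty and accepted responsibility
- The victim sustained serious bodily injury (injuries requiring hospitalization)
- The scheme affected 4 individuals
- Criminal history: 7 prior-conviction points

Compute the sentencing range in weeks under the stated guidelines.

Base offense level for bribery of an official: 13.
S1 applies: 13 + 3 = 16.
S2 applies: 16 − 2 = 14.
S3 applies (level before this adjustment is 14 ≥ 11, so +3): 14 + 3 = 17.
S4 applies: 17 − 1 = 16.
S5 applies (level before this adjustment is 16 < 18, so +1): 16 + 1 = 17.
S6 applies: 17 + 5 = 22.
Final offense level: 22.
Criminal history: 7 prior points → Category 2 (4-7).
Level 22 falls in the 21-22 band.
Grid: Level 21-22 × Category 2 = 176-212 weeks.

176-212 weeks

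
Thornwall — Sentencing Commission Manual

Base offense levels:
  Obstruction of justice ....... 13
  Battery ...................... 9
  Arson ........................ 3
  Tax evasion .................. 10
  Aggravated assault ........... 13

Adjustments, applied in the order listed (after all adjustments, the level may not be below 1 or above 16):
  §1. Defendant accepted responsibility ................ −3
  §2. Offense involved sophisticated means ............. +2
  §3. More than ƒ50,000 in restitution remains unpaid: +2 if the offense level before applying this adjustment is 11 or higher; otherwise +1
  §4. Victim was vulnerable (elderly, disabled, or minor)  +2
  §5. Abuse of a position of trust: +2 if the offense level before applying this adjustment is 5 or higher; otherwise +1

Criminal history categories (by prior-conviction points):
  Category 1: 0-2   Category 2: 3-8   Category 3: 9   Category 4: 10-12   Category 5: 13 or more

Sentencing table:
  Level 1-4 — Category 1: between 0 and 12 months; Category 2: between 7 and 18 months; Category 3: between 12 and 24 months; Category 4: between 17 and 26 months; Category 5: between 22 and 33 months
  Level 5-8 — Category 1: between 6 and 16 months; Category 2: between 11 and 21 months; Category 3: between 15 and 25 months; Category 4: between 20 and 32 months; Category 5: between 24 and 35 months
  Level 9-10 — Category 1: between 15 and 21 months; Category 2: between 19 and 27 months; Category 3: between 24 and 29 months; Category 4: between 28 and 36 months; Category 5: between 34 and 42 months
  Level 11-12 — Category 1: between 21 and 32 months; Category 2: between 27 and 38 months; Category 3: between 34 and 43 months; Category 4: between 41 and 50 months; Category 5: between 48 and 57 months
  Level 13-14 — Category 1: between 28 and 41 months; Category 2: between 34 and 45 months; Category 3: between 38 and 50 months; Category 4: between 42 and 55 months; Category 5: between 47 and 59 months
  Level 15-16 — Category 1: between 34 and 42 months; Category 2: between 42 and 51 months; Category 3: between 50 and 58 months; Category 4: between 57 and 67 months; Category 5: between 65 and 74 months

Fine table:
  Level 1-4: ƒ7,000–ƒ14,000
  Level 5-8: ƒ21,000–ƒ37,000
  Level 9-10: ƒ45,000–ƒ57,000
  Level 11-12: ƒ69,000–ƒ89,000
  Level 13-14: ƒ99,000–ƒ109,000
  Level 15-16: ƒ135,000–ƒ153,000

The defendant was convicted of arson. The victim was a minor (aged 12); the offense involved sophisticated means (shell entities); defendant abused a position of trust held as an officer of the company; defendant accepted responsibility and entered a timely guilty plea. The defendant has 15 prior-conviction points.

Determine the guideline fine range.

Base offense level for arson: 3.
§1 applies: 3 − 3 = 0.
§2 applies: 0 + 2 = 2.
§3 does not apply.
§4 applies: 2 + 2 = 4.
§5 applies (level before this adjustment is 4 < 5, so +1): 4 + 1 = 5.
Final offense level: 5.
Level 5 falls in the 5-8 band.
Fine table: Level 5-8 → ƒ21,000–ƒ37,000.

ƒ21,000–ƒ37,000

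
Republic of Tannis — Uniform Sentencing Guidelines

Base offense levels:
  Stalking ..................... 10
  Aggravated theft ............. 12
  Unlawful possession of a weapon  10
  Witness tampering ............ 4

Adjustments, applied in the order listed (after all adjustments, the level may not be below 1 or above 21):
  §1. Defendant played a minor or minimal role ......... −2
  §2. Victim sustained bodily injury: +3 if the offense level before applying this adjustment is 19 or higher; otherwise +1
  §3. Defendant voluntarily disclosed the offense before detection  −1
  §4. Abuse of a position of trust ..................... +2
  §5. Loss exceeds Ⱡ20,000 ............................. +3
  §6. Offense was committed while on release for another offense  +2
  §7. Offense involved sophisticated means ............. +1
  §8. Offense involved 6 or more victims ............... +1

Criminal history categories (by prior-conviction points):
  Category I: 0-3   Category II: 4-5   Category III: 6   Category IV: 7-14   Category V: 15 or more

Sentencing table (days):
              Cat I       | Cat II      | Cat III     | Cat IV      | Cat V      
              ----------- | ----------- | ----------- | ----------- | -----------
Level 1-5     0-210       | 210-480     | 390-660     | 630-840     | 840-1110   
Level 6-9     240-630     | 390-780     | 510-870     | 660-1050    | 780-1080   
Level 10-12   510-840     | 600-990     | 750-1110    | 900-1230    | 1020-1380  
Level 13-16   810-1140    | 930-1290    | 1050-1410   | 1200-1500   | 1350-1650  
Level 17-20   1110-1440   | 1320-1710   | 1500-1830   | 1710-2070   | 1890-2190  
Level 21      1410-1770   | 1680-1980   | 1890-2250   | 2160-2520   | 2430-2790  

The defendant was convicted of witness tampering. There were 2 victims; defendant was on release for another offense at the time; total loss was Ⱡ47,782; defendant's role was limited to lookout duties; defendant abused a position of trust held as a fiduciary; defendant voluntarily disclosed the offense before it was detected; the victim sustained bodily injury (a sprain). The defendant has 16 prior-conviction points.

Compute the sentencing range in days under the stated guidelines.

780-1080 days

Base offense level for witness tampering: 4.
§1 applies: 4 − 2 = 2.
§2 applies (level before this adjustment is 2 < 19, so +1): 2 + 1 = 3.
§3 applies: 3 − 1 = 2.
§4 applies: 2 + 2 = 4.
§5 applies: 4 + 3 = 7.
§6 applies: 7 + 2 = 9.
§7 does not apply.
Final offense level: 9.
Criminal history: 16 prior points → Category V (15+).
Level 9 falls in the 6-9 band.
Grid: Level 6-9 × Category V = 780-1080 days.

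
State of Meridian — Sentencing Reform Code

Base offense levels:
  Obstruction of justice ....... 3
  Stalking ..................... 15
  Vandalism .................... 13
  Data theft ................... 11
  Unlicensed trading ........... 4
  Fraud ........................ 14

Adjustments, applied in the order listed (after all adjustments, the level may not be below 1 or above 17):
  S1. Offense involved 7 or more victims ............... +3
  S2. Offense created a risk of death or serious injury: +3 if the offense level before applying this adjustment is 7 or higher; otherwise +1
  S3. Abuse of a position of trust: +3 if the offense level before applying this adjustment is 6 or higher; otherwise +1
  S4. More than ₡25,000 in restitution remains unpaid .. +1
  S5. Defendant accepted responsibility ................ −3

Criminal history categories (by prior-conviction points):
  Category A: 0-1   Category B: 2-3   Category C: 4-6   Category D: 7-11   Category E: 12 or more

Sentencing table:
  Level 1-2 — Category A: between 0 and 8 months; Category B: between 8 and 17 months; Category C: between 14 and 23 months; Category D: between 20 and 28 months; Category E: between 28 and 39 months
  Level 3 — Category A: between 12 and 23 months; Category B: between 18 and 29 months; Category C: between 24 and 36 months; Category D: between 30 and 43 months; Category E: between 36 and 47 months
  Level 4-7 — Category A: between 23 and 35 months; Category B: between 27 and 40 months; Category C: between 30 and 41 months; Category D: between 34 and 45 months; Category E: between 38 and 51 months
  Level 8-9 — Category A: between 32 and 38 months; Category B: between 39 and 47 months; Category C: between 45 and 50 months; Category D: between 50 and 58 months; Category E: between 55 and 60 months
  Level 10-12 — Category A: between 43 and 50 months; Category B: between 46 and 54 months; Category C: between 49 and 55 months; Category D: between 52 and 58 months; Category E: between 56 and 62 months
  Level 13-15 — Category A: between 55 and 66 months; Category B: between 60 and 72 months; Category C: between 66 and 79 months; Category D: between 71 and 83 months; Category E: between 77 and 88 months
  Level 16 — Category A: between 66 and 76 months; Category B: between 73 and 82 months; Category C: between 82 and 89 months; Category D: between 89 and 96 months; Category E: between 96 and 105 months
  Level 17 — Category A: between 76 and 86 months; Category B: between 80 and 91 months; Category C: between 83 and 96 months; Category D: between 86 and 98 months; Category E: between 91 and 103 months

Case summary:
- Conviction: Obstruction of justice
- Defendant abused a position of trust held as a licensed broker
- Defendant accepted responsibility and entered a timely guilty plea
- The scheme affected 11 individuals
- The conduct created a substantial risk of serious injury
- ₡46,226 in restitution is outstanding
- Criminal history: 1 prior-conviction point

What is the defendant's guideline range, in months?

Base offense level for obstruction of justice: 3.
S1 applies: 3 + 3 = 6.
S2 applies (level before this adjustment is 6 < 7, so +1): 6 + 1 = 7.
S3 applies (level before this adjustment is 7 ≥ 6, so +3): 7 + 3 = 10.
S4 applies: 10 + 1 = 11.
S5 applies: 11 − 3 = 8.
Final offense level: 8.
Criminal history: 1 prior point → Category A (0-1).
Level 8 falls in the 8-9 band.
Grid: Level 8-9 × Category A = 32-38 months.

32-38 months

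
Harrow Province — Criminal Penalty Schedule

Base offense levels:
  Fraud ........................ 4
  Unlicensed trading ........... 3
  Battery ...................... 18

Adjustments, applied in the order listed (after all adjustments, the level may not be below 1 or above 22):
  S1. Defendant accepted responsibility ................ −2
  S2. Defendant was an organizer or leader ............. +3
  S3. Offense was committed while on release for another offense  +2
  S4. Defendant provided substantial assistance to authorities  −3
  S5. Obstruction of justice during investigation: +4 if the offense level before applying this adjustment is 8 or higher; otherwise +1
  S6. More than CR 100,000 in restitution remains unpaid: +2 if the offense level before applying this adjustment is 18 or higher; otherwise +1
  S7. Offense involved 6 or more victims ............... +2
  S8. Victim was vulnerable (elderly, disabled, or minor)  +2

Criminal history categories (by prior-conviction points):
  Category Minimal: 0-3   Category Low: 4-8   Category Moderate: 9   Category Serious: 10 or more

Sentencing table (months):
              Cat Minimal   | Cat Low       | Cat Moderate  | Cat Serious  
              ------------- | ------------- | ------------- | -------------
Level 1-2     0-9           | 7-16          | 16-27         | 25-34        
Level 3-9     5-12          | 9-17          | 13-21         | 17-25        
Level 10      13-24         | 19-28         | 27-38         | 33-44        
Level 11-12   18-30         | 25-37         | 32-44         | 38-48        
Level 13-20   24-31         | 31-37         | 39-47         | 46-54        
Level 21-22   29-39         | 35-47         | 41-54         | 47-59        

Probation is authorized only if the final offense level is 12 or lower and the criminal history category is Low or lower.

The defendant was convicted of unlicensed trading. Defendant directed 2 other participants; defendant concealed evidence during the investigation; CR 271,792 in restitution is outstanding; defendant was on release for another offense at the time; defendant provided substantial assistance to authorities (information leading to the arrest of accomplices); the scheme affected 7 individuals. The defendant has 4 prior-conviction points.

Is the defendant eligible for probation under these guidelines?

Base offense level for unlicensed trading: 3.
S1 does not apply.
S2 applies: 3 + 3 = 6.
S3 applies: 6 + 2 = 8.
S4 applies: 8 − 3 = 5.
S5 applies (level before this adjustment is 5 < 8, so +1): 5 + 1 = 6.
S6 applies (level before this adjustment is 6 < 18, so +1): 6 + 1 = 7.
S7 applies: 7 + 2 = 9.
S8 does not apply.
Final offense level: 9.
Criminal history: 4 prior points → Category Low (4-8).
Level 9 falls in the 3-9 band.
Grid: Level 3-9 × Category Low = 9-17 months.
Probation check: level 9 ≤ 12 and category Low ≤ Low → eligible.

Yes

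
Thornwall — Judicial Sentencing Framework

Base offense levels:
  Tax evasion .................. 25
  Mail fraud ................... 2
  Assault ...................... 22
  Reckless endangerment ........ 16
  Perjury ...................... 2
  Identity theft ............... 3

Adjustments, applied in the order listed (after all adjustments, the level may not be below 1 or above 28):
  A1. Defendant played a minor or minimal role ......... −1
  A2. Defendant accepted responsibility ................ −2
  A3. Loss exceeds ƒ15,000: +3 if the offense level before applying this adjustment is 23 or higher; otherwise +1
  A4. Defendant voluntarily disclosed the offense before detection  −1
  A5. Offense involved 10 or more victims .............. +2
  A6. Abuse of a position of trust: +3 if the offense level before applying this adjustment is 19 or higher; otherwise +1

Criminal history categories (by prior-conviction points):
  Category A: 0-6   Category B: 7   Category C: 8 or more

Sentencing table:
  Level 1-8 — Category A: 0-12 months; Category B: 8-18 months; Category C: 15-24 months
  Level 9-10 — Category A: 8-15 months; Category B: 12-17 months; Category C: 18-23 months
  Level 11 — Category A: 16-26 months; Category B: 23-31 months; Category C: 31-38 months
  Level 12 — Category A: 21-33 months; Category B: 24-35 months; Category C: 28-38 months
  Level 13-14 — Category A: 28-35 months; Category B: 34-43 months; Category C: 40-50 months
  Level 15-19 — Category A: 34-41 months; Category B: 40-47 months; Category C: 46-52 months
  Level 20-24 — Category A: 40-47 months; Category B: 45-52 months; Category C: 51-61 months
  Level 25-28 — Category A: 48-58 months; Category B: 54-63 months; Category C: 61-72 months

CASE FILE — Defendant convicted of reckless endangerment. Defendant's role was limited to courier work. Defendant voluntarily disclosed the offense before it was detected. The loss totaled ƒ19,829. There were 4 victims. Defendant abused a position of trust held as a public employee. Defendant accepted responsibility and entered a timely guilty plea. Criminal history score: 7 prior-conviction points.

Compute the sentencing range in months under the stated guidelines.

Base offense level for reckless endangerment: 16.
A1 applies: 16 − 1 = 15.
A2 applies: 15 − 2 = 13.
A3 applies (level before this adjustment is 13 < 23, so +1): 13 + 1 = 14.
A4 applies: 14 − 1 = 13.
A6 applies (level before this adjustment is 13 < 19, so +1): 13 + 1 = 14.
Final offense level: 14.
Criminal history: 7 prior points → Category B (7).
Level 14 falls in the 13-14 band.
Grid: Level 13-14 × Category B = 34-43 months.

34-43 months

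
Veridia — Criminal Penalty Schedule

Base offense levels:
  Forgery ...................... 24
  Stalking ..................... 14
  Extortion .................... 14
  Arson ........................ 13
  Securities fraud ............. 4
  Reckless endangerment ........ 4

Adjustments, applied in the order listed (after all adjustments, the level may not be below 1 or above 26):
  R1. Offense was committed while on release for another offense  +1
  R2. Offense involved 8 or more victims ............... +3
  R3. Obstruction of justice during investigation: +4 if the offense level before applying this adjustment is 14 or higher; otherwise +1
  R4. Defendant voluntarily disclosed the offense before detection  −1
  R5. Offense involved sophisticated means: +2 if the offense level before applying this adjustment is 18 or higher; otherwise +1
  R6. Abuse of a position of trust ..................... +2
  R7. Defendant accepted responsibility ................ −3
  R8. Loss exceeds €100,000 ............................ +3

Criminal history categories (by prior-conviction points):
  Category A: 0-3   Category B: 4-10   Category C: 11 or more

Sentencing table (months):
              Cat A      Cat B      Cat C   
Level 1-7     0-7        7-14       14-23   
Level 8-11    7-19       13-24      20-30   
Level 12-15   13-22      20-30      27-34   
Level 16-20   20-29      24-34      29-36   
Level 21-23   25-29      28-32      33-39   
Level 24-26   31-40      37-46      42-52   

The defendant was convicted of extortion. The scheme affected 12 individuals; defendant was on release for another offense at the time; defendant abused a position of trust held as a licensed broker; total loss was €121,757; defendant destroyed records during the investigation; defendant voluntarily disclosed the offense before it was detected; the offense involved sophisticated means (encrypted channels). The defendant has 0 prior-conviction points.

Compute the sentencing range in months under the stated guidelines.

31-40 months

Base offense level for extortion: 14.
R1 applies: 14 + 1 = 15.
R2 applies: 15 + 3 = 18.
R3 applies (level before this adjustment is 18 ≥ 14, so +4): 18 + 4 = 22.
R4 applies: 22 − 1 = 21.
R5 applies (level before this adjustment is 21 ≥ 18, so +2): 21 + 2 = 23.
R6 applies: 23 + 2 = 25.
R8 applies: 25 + 3 = 28.
Level 28 exceeds the maximum of 26; capped at 26.
Final offense level: 26.
Criminal history: 0 prior points → Category A (0-3).
Level 26 falls in the 24-26 band.
Grid: Level 24-26 × Category A = 31-40 months.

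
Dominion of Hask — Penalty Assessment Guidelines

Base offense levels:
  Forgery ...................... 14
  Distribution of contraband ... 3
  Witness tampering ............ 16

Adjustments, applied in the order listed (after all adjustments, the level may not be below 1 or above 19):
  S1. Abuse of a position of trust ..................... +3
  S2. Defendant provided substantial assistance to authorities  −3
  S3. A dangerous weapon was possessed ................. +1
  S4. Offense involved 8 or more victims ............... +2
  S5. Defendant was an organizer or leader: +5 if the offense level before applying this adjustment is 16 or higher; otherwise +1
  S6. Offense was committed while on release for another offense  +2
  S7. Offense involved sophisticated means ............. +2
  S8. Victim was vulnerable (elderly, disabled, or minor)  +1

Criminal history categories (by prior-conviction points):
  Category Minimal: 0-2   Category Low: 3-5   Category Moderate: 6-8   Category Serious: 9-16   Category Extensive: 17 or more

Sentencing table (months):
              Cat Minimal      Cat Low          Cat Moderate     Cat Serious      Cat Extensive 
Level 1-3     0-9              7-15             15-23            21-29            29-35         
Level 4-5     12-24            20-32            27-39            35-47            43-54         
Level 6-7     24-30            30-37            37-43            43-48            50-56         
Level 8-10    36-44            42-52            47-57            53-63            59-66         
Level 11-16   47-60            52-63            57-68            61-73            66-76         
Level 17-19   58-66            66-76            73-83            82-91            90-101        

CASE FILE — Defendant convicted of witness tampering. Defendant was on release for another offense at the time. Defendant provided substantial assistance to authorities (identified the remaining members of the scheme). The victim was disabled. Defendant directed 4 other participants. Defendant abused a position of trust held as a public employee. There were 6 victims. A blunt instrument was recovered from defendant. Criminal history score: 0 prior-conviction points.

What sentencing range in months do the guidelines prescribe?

58-66 months

Base offense level for witness tampering: 16.
S1 applies: 16 + 3 = 19.
S2 applies: 19 − 3 = 16.
S3 applies: 16 + 1 = 17.
S4 does not apply.
S5 applies (level before this adjustment is 17 ≥ 16, so +5): 17 + 5 = 22.
S6 applies: 22 + 2 = 24.
S8 applies: 24 + 1 = 25.
Level 25 exceeds the maximum of 19; capped at 19.
Final offense level: 19.
Criminal history: 0 prior points → Category Minimal (0-2).
Level 19 falls in the 17-19 band.
Grid: Level 17-19 × Category Minimal = 58-66 months.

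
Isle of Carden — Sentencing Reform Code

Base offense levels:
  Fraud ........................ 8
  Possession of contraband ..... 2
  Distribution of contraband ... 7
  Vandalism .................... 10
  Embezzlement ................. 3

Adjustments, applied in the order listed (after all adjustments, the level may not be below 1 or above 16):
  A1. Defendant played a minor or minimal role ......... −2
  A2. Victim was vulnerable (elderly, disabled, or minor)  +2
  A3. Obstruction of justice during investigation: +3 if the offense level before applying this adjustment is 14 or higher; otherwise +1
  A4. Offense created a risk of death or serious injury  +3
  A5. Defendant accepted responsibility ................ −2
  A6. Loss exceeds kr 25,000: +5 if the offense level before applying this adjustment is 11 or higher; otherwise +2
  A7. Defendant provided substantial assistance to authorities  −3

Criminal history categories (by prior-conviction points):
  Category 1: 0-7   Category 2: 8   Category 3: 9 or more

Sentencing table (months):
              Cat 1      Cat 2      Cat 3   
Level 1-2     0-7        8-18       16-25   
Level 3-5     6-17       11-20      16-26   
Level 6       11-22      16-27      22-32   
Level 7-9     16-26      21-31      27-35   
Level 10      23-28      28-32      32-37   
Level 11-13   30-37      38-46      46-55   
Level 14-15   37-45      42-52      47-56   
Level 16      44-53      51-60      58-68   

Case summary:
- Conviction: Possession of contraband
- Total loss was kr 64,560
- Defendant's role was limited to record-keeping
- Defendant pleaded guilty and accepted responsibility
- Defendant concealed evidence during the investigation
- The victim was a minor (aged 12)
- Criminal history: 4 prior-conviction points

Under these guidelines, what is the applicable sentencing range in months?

6-17 months

Base offense level for possession of contraband: 2.
A1 applies: 2 − 2 = 0.
A2 applies: 0 + 2 = 2.
A3 applies (level before this adjustment is 2 < 14, so +1): 2 + 1 = 3.
A4 does not apply.
A5 applies: 3 − 2 = 1.
A6 applies (level before this adjustment is 1 < 11, so +2): 1 + 2 = 3.
Final offense level: 3.
Criminal history: 4 prior points → Category 1 (0-7).
Level 3 falls in the 3-5 band.
Grid: Level 3-5 × Category 1 = 6-17 months.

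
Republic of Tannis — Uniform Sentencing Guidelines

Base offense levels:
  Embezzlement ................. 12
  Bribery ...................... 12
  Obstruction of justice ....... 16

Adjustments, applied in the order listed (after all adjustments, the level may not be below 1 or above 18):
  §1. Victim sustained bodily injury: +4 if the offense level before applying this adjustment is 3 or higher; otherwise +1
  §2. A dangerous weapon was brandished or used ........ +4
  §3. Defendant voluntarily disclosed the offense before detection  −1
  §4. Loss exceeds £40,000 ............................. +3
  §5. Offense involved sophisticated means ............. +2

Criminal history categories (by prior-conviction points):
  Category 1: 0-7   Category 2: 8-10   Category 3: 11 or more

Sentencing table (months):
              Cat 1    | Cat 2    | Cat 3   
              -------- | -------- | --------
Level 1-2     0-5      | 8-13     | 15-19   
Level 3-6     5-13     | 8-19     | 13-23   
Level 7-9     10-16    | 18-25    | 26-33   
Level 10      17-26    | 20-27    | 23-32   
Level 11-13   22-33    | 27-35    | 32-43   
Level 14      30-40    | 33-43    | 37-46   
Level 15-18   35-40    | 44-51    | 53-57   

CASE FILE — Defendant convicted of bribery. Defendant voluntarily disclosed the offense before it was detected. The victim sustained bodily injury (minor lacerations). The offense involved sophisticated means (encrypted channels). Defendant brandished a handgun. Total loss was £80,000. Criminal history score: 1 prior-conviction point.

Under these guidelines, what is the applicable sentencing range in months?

35-40 months

Base offense level for bribery: 12.
§1 applies (level before this adjustment is 12 ≥ 3, so +4): 12 + 4 = 16.
§2 applies: 16 + 4 = 20.
§3 applies: 20 − 1 = 19.
§4 applies: 19 + 3 = 22.
§5 applies: 22 + 2 = 24.
Level 24 exceeds the maximum of 18; capped at 18.
Final offense level: 18.
Criminal history: 1 prior point → Category 1 (0-7).
Level 18 falls in the 15-18 band.
Grid: Level 15-18 × Category 1 = 35-40 months.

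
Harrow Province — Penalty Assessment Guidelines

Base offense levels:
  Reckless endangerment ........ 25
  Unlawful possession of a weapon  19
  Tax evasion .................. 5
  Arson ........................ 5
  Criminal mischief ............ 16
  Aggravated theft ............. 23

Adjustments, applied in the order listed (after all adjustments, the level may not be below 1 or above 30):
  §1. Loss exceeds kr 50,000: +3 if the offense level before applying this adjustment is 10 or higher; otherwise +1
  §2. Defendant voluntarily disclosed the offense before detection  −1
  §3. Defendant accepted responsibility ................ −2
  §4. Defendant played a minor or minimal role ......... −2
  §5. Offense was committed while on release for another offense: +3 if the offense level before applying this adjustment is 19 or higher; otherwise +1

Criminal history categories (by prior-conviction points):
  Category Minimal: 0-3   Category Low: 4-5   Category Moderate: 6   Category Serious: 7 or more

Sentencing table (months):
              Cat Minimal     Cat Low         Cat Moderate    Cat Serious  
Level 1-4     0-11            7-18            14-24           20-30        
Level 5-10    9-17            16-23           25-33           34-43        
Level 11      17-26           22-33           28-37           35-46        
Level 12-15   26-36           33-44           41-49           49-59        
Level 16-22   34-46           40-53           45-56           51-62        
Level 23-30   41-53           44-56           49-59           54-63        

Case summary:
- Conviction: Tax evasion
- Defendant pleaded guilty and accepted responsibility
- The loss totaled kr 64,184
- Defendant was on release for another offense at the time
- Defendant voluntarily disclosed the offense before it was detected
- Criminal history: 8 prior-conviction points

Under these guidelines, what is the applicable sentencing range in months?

Base offense level for tax evasion: 5.
§1 applies (level before this adjustment is 5 < 10, so +1): 5 + 1 = 6.
§2 applies: 6 − 1 = 5.
§3 applies: 5 − 2 = 3.
§5 applies (level before this adjustment is 3 < 19, so +1): 3 + 1 = 4.
Final offense level: 4.
Criminal history: 8 prior points → Category Serious (7+).
Level 4 falls in the 1-4 band.
Grid: Level 1-4 × Category Serious = 20-30 months.

20-30 months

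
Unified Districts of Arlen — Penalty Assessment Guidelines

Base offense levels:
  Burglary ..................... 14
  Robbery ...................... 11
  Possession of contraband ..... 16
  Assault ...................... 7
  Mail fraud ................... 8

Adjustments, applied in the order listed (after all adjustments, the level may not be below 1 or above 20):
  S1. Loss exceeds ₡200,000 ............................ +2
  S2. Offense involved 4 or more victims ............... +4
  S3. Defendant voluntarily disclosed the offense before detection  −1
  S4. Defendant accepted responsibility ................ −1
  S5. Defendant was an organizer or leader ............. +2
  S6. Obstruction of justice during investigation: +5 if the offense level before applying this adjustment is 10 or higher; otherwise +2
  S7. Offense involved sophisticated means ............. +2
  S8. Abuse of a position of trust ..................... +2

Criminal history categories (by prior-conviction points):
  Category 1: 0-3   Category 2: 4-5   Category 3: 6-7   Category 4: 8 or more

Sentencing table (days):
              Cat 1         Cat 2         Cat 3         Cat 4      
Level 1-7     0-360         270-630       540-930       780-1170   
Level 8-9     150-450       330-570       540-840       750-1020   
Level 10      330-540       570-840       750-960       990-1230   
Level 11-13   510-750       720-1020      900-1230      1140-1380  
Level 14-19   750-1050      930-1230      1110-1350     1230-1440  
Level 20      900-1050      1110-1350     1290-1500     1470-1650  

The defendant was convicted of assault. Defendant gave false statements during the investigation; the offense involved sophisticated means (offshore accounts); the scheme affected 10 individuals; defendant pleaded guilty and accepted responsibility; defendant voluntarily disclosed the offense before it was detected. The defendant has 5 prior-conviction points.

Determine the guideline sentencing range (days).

720-1020 days

Base offense level for assault: 7.
S1 does not apply.
S2 applies: 7 + 4 = 11.
S3 applies: 11 − 1 = 10.
S4 applies: 10 − 1 = 9.
S5 does not apply.
S6 applies (level before this adjustment is 9 < 10, so +2): 9 + 2 = 11.
S7 applies: 11 + 2 = 13.
Final offense level: 13.
Criminal history: 5 prior points → Category 2 (4-5).
Level 13 falls in the 11-13 band.
Grid: Level 11-13 × Category 2 = 720-1020 days.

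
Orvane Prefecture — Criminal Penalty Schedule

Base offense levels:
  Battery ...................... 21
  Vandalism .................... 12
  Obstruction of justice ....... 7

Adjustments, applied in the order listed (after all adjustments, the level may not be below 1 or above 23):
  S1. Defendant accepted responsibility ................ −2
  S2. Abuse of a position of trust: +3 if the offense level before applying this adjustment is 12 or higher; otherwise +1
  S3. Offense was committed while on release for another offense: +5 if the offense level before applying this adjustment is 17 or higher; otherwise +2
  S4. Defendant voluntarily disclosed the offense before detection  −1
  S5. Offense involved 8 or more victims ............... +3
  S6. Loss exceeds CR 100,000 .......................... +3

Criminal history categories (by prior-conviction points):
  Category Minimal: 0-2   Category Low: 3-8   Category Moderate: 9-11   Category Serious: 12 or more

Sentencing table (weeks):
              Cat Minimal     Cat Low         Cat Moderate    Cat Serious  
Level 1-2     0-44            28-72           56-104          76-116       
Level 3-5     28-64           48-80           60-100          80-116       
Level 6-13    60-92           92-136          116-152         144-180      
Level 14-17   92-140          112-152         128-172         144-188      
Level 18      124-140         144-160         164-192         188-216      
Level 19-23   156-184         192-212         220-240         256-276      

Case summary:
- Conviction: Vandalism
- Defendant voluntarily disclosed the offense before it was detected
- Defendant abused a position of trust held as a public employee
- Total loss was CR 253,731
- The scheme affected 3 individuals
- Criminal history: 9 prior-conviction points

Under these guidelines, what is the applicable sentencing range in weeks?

128-172 weeks

Base offense level for vandalism: 12.
S2 applies (level before this adjustment is 12 ≥ 12, so +3): 12 + 3 = 15.
S3 does not apply.
S4 applies: 15 − 1 = 14.
S6 applies: 14 + 3 = 17.
Final offense level: 17.
Criminal history: 9 prior points → Category Moderate (9-11).
Level 17 falls in the 14-17 band.
Grid: Level 14-17 × Category Moderate = 128-172 weeks.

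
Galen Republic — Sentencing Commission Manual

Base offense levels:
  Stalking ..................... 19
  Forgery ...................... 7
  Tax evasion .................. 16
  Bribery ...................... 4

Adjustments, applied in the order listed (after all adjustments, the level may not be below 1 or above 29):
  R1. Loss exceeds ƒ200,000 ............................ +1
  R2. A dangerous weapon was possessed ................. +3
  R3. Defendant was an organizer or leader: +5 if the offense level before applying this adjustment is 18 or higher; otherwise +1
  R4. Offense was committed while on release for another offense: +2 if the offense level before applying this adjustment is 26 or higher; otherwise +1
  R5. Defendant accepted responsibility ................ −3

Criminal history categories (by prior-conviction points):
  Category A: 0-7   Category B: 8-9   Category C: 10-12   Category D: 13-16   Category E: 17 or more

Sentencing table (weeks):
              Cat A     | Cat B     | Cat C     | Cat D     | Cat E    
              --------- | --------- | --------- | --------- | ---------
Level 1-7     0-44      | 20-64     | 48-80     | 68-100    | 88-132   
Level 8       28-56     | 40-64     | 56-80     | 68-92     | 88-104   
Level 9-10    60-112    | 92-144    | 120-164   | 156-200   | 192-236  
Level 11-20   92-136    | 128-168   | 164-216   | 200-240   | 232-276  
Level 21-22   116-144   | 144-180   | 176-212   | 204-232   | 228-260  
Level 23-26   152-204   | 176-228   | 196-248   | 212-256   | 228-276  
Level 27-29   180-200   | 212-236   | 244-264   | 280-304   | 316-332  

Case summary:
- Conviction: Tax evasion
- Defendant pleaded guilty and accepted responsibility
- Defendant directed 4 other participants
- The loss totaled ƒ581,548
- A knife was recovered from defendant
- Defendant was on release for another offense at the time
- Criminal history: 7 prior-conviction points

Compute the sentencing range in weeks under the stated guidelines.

Base offense level for tax evasion: 16.
R1 applies: 16 + 1 = 17.
R2 applies: 17 + 3 = 20.
R3 applies (level before this adjustment is 20 ≥ 18, so +5): 20 + 5 = 25.
R4 applies (level before this adjustment is 25 < 26, so +1): 25 + 1 = 26.
R5 applies: 26 − 3 = 23.
Final offense level: 23.
Criminal history: 7 prior points → Category A (0-7).
Level 23 falls in the 23-26 band.
Grid: Level 23-26 × Category A = 152-204 weeks.

152-204 weeks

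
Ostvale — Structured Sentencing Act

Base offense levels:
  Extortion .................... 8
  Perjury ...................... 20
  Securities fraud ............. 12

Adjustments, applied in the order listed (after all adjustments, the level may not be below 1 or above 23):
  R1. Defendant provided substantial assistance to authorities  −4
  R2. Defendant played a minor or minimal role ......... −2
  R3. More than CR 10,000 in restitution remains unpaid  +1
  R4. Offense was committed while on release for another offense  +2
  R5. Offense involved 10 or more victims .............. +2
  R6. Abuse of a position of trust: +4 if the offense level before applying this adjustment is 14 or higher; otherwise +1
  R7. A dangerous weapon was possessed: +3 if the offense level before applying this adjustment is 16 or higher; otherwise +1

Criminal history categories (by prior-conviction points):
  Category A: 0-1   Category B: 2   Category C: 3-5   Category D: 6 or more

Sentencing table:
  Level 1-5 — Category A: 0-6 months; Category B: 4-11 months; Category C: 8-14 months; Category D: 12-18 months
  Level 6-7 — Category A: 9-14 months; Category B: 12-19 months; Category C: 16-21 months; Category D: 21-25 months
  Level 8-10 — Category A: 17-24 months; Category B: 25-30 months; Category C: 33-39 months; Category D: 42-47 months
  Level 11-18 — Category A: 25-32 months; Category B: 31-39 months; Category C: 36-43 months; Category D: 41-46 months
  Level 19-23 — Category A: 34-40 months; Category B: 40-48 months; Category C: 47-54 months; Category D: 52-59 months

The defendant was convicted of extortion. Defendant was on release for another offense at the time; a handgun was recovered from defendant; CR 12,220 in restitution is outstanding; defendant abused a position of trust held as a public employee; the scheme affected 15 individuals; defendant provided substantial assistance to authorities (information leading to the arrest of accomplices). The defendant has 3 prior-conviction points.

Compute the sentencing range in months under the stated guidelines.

Base offense level for extortion: 8.
R1 applies: 8 − 4 = 4.
R3 applies: 4 + 1 = 5.
R4 applies: 5 + 2 = 7.
R5 applies: 7 + 2 = 9.
R6 applies (level before this adjustment is 9 < 14, so +1): 9 + 1 = 10.
R7 applies (level before this adjustment is 10 < 16, so +1): 10 + 1 = 11.
Final offense level: 11.
Criminal history: 3 prior points → Category C (3-5).
Level 11 falls in the 11-18 band.
Grid: Level 11-18 × Category C = 36-43 months.

36-43 months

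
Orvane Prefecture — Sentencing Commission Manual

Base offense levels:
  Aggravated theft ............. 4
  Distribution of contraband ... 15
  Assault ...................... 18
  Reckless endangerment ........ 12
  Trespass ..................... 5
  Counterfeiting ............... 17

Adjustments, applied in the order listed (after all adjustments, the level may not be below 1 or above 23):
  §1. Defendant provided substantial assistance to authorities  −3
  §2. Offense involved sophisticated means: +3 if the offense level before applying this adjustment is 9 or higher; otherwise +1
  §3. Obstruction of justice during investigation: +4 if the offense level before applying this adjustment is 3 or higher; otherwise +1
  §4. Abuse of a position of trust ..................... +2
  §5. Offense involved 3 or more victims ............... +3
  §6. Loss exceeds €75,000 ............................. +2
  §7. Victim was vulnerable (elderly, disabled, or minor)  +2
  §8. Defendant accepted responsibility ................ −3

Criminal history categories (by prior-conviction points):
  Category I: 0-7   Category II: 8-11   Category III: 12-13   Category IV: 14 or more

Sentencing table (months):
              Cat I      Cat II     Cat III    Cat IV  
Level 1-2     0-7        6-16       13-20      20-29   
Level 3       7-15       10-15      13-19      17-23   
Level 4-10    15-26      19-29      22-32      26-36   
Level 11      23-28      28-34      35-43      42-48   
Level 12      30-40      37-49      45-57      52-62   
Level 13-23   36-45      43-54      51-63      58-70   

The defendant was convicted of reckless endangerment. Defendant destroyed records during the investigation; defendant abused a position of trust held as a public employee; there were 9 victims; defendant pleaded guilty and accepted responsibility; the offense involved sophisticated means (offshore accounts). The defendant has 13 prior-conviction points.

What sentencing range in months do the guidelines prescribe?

Base offense level for reckless endangerment: 12.
§1 does not apply.
§2 applies (level before this adjustment is 12 ≥ 9, so +3): 12 + 3 = 15.
§3 applies (level before this adjustment is 15 ≥ 3, so +4): 15 + 4 = 19.
§4 applies: 19 + 2 = 21.
§5 applies: 21 + 3 = 24.
§6 does not apply.
§8 applies: 24 − 3 = 21.
Final offense level: 21.
Criminal history: 13 prior points → Category III (12-13).
Level 21 falls in the 13-23 band.
Grid: Level 13-23 × Category III = 51-63 months.

51-63 months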